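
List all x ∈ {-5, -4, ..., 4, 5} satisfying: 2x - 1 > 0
Holds for: {1, 2, 3, 4, 5}
Fails for: {-5, -4, -3, -2, -1, 0}

Answer: {1, 2, 3, 4, 5}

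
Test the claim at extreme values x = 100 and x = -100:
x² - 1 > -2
x = 100: LHS = 100² - 1 = 9999; 9999 > -2 — holds
x = -100: LHS = (-100)² - 1 = 9999; 9999 > -2 — holds

Answer: Yes, holds for both x = 100 and x = -100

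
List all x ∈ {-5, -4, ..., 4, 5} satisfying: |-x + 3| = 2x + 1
Track d = LHS − RHS over the integers in [-5, 5]. Equality would need d = 0, but d changes sign only between consecutive integers, jumping over 0:
x = 0: LHS = |-0 + 3| = |3| = 3, RHS = 2·0 + 1 = 1; 3 = 1 — FAILS  (d = 2)
x = 1: LHS = |-1 + 3| = |2| = 2, RHS = 2·1 + 1 = 3; 2 = 3 — FAILS  (d = -1)
Away from these crossings d keeps a constant sign, and checking every integer in [-5, 5] confirms d ≠ 0 throughout. Hence the two sides are never equal, so the claimed relation (=) fails for every integer in [-5, 5].

Answer: None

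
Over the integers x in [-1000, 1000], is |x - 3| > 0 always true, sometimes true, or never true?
Holds at x = 0: LHS = |0 - 3| = |-3| = 3; 3 > 0 — holds
Fails at x = 3: LHS = |3 - 3| = |0| = 0; 0 > 0 — FAILS
It is satisfied by some integers in the range but not all.

Answer: Sometimes true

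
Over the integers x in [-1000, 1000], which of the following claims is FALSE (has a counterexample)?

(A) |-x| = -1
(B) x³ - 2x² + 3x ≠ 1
(A) x = 0: LHS = |-0| = |0| = 0; 0 = -1 — FAILS

(B) Track d = LHS − RHS over the integers in [-1000, 1000]. Equality would need d = 0, but d changes sign only between consecutive integers, jumping over 0:
x = 0: LHS = 0³ - 2·0² + 3·0 = 0; 0 ≠ 1 — holds  (d = -1)
x = 1: LHS = 1³ - 2·1² + 3·1 = 2; 2 ≠ 1 — holds  (d = 1)
Away from these crossings d keeps a constant sign, and checking every integer in [-1000, 1000] confirms d ≠ 0 throughout. Hence the two sides are never equal, so the relation holds for every integer in [-1000, 1000].

Only (A) has a counterexample.

Answer: A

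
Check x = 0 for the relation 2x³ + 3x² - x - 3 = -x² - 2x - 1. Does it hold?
x = 0: LHS = 2·0³ + 3·0² - 0 - 3 = -3, RHS = -0² - 2·0 - 1 = -1; -3 = -1 — FAILS

The relation fails at x = 0, so x = 0 is a counterexample.

Answer: No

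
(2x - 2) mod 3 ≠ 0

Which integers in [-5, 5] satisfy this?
Holds for: {-4, -3, -1, 0, 2, 3, 5}
Fails for: {-5, -2, 1, 4}

Answer: {-4, -3, -1, 0, 2, 3, 5}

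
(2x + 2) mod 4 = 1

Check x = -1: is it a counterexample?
Substitute x = -1 into the relation:
x = -1: LHS = (2·(-1) + 2) mod 4 = 0 mod 4 = 0; 0 = 1 — FAILS

Since the claim fails at x = -1, this value is a counterexample.

Answer: Yes, x = -1 is a counterexample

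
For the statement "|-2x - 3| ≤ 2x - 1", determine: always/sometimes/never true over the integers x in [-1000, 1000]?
Over all integers in [-1000, 1000], LHS − RHS is smallest at x = 0, where it equals 4:
x = 0: LHS = |-2·0 - 3| = |-3| = 3, RHS = 2·0 - 1 = -1; 3 ≤ -1 — FAILS
At the ends of the range:
x = -1000: LHS = |-2·(-1000) - 3| = |1997| = 1997, RHS = 2·(-1000) - 1 = -2001; 1997 ≤ -2001 — FAILS
x = 1000: LHS = |-2·1000 - 3| = |-2003| = 2003, RHS = 2·1000 - 1 = 1999; 2003 ≤ 1999 — FAILS
Hence LHS − RHS is never zero or negative, i.e. LHS > RHS throughout, so the claimed relation (≤) fails for every integer in [-1000, 1000].

No integer in the range satisfies it.

Answer: Never true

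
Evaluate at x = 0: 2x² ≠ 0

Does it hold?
x = 0: LHS = 2·0² = 0; 0 ≠ 0 — FAILS

The relation fails at x = 0, so x = 0 is a counterexample.

Answer: No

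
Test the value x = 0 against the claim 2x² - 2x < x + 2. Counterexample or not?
Substitute x = 0 into the relation:
x = 0: LHS = 2·0² - 2·0 = 0, RHS = 0 + 2 = 2; 0 < 2 — holds

The claim holds here, so x = 0 is not a counterexample. (A counterexample exists elsewhere, e.g. x = -1.)

Answer: No, x = 0 is not a counterexample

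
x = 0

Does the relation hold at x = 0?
x = 0: 0 = 0 — holds

The relation is satisfied at x = 0.

Answer: Yes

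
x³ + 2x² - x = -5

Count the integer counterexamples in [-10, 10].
Counterexamples in [-10, 10]: {-10, -9, -8, -7, -6, -5, -4, -3, -2, -1, 0, 1, 2, 3, 4, 5, 6, 7, 8, 9, 10}.

Counting them gives 21 values.

Answer: 21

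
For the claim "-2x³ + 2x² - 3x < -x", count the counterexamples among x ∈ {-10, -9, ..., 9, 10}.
Counterexamples in [-10, 10]: {-10, -9, -8, -7, -6, -5, -4, -3, -2, -1, 0}.

Counting them gives 11 values.

Answer: 11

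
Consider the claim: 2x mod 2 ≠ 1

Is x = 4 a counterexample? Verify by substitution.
Substitute x = 4 into the relation:
x = 4: LHS = (2·4) mod 2 = 8 mod 2 = 0; 0 ≠ 1 — holds

The relation holds at x = 4, so it is not a counterexample.

Answer: No, x = 4 is not a counterexample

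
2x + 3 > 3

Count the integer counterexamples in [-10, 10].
Counterexamples in [-10, 10]: {-10, -9, -8, -7, -6, -5, -4, -3, -2, -1, 0}.

Counting them gives 11 values.

Answer: 11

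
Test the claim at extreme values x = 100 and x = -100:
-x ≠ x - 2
x = 100: RHS = 100 - 2 = 98; -100 ≠ 98 — holds
x = -100: LHS = -(-100) = 100, RHS = (-100) - 2 = -102; 100 ≠ -102 — holds

Answer: Yes, holds for both x = 100 and x = -100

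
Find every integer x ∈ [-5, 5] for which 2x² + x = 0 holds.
Holds for: {0}
Fails for: {-5, -4, -3, -2, -1, 1, 2, 3, 4, 5}

Answer: {0}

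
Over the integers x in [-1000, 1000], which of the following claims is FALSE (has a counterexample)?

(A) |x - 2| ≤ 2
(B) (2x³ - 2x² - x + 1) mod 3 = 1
(A) x = -1: LHS = |(-1) - 2| = |-3| = 3; 3 ≤ 2 — FAILS
(B) x = 1: LHS = (2·1³ - 2·1² - 1 + 1) mod 3 = 0 mod 3 = 0; 0 = 1 — FAILS

Answer: Both A and B are false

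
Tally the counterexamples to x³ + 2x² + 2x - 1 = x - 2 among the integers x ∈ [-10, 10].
Counterexamples in [-10, 10]: {-10, -9, -8, -7, -6, -5, -4, -3, -2, -1, 0, 1, 2, 3, 4, 5, 6, 7, 8, 9, 10}.

Counting them gives 21 values.

Answer: 21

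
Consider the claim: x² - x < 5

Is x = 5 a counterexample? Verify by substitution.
Substitute x = 5 into the relation:
x = 5: LHS = 5² - 5 = 20; 20 < 5 — FAILS

Since the claim fails at x = 5, this value is a counterexample.

Answer: Yes, x = 5 is a counterexample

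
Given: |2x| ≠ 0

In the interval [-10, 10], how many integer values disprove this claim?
Counterexamples in [-10, 10]: {0}.

Counting them gives 1 values.

Answer: 1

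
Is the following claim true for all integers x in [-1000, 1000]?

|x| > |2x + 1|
The claim fails at x = 0:
x = 0: LHS = |0| = 0, RHS = |2·0 + 1| = |1| = 1; 0 > 1 — FAILS

Because a single integer refutes it, the statement is false.

Answer: False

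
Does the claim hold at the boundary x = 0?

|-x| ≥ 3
x = 0: LHS = |-0| = |0| = 0; 0 ≥ 3 — FAILS

The relation fails at x = 0, so x = 0 is a counterexample.

Answer: No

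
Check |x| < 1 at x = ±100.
x = 100: LHS = |100| = 100; 100 < 1 — FAILS
x = -100: LHS = |-100| = 100; 100 < 1 — FAILS

Answer: No, fails for both x = 100 and x = -100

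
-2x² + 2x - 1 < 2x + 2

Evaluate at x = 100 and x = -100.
x = 100: LHS = -2·100² + 2·100 - 1 = -19801, RHS = 2·100 + 2 = 202; -19801 < 202 — holds
x = -100: LHS = -2·(-100)² + 2·(-100) - 1 = -20201, RHS = 2·(-100) + 2 = -198; -20201 < -198 — holds

Answer: Yes, holds for both x = 100 and x = -100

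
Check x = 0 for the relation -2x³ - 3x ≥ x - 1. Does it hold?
x = 0: LHS = -2·0³ - 3·0 = 0, RHS = 0 - 1 = -1; 0 ≥ -1 — holds

The relation is satisfied at x = 0.

Answer: Yes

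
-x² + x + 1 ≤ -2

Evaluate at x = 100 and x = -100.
x = 100: LHS = -100² + 100 + 1 = -9899; -9899 ≤ -2 — holds
x = -100: LHS = -(-100)² + (-100) + 1 = -10099; -10099 ≤ -2 — holds

Answer: Yes, holds for both x = 100 and x = -100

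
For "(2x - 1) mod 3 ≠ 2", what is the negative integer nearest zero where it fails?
Testing negative integers from -1 downward:
x = -1: LHS = (2·(-1) - 1) mod 3 = (-3) mod 3 = 0; 0 ≠ 2 — holds
x = -2: LHS = (2·(-2) - 1) mod 3 = (-5) mod 3 = 1; 1 ≠ 2 — holds
x = -3: LHS = (2·(-3) - 1) mod 3 = (-7) mod 3 = 2; 2 ≠ 2 — FAILS  ← closest negative counterexample to 0

Answer: x = -3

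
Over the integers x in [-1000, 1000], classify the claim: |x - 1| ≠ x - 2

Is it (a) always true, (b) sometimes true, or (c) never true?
Over all integers in [-1000, 1000], LHS − RHS is always positive; it is smallest at x = 1, where it equals 1:
x = 1: LHS = |1 - 1| = |0| = 0, RHS = 1 - 2 = -1; 0 ≠ -1 — holds
At the ends of the range:
x = -1000: LHS = |(-1000) - 1| = |-1001| = 1001, RHS = (-1000) - 2 = -1002; 1001 ≠ -1002 — holds
x = 1000: LHS = |1000 - 1| = |999| = 999, RHS = 1000 - 2 = 998; 999 ≠ 998 — holds
Hence LHS − RHS is never 0, i.e. the two sides are never equal, so the relation holds for every integer in [-1000, 1000].

No counterexample exists.

Answer: Always true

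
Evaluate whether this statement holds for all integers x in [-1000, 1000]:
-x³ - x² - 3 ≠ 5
Track d = LHS − RHS over the integers in [-1000, 1000]. Equality would need d = 0, but d changes sign only between consecutive integers, jumping over 0:
x = -3: LHS = -(-3)³ - (-3)² - 3 = 15; 15 ≠ 5 — holds  (d = 10)
x = -2: LHS = -(-2)³ - (-2)² - 3 = 1; 1 ≠ 5 — holds  (d = -4)
Away from these crossings d keeps a constant sign, and checking every integer in [-1000, 1000] confirms d ≠ 0 throughout. Hence the two sides are never equal, so the relation holds for every integer in [-1000, 1000].

No counterexample exists.

Answer: True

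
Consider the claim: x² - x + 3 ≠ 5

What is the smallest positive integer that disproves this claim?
Testing positive integers:
x = 1: LHS = 1² - 1 + 3 = 3; 3 ≠ 5 — holds
x = 2: LHS = 2² - 2 + 3 = 5; 5 ≠ 5 — FAILS  ← smallest positive counterexample

Answer: x = 2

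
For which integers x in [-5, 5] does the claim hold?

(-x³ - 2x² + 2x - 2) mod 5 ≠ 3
Holds for: {-4, -3, -2, -1, 1, 2, 3, 4}
Fails for: {-5, 0, 5}

Answer: {-4, -3, -2, -1, 1, 2, 3, 4}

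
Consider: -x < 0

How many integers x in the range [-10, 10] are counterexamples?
Counterexamples in [-10, 10]: {-10, -9, -8, -7, -6, -5, -4, -3, -2, -1, 0}.

Counting them gives 11 values.

Answer: 11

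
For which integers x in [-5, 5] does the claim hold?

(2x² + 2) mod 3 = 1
Holds for: {-5, -4, -2, -1, 1, 2, 4, 5}
Fails for: {-3, 0, 3}

Answer: {-5, -4, -2, -1, 1, 2, 4, 5}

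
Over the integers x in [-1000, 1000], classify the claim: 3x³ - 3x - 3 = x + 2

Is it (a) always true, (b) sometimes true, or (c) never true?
Track d = LHS − RHS over the integers in [-1000, 1000]. Equality would need d = 0, but d changes sign only between consecutive integers, jumping over 0:
x = 1: LHS = 3·1³ - 3·1 - 3 = -3, RHS = 1 + 2 = 3; -3 = 3 — FAILS  (d = -6)
x = 2: LHS = 3·2³ - 3·2 - 3 = 15, RHS = 2 + 2 = 4; 15 = 4 — FAILS  (d = 11)
Away from these crossings d keeps a constant sign, and checking every integer in [-1000, 1000] confirms d ≠ 0 throughout. Hence the two sides are never equal, so the claimed relation (=) fails for every integer in [-1000, 1000].

No integer in the range satisfies it.

Answer: Never true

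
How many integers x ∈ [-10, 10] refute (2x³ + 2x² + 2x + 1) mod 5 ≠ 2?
Counterexamples in [-10, 10]: {-9, -4, 1, 6}.

Counting them gives 4 values.

Answer: 4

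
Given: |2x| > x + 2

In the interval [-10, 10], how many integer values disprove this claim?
Counterexamples in [-10, 10]: {0, 1, 2}.

Counting them gives 3 values.

Answer: 3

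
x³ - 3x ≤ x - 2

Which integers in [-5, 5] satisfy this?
Holds for: {-5, -4, -3, 1}
Fails for: {-2, -1, 0, 2, 3, 4, 5}

Answer: {-5, -4, -3, 1}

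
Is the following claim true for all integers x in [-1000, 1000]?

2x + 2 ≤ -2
The claim fails at x = 0:
x = 0: LHS = 2·0 + 2 = 2; 2 ≤ -2 — FAILS

Because a single integer refutes it, the statement is false.

Answer: False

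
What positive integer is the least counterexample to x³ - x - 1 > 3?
Testing positive integers:
x = 1: LHS = 1³ - 1 - 1 = -1; -1 > 3 — FAILS  ← smallest positive counterexample

Answer: x = 1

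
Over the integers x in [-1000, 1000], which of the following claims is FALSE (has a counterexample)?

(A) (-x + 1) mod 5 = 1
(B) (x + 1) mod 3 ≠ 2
(A) x = 1: LHS = (-1 + 1) mod 5 = 0 mod 5 = 0; 0 = 1 — FAILS
(B) x = 1: LHS = (1 + 1) mod 3 = 2 mod 3 = 2; 2 ≠ 2 — FAILS

Answer: Both A and B are false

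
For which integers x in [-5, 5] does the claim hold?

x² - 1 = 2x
Track d = LHS − RHS over the integers in [-5, 5]. Equality would need d = 0, but d changes sign only between consecutive integers, jumping over 0:
x = -1: LHS = (-1)² - 1 = 0, RHS = 2·(-1) = -2; 0 = -2 — FAILS  (d = 2)
x = 0: LHS = 0² - 1 = -1, RHS = 2·0 = 0; -1 = 0 — FAILS  (d = -1)
x = 2: LHS = 2² - 1 = 3, RHS = 2·2 = 4; 3 = 4 — FAILS  (d = -1)
x = 3: LHS = 3² - 1 = 8, RHS = 2·3 = 6; 8 = 6 — FAILS  (d = 2)
Away from these crossings d keeps a constant sign, and checking every integer in [-5, 5] confirms d ≠ 0 throughout. Hence the two sides are never equal, so the claimed relation (=) fails for every integer in [-5, 5].

Answer: None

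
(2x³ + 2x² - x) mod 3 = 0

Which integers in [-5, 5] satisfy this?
Holds for: {-5, -3, -2, 0, 1, 3, 4}
Fails for: {-4, -1, 2, 5}

Answer: {-5, -3, -2, 0, 1, 3, 4}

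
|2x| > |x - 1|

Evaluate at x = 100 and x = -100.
x = 100: LHS = |2·100| = |200| = 200, RHS = |100 - 1| = |99| = 99; 200 > 99 — holds
x = -100: LHS = |2·(-100)| = |-200| = 200, RHS = |(-100) - 1| = |-101| = 101; 200 > 101 — holds

Answer: Yes, holds for both x = 100 and x = -100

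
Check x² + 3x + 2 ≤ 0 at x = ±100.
x = 100: LHS = 100² + 3·100 + 2 = 10302; 10302 ≤ 0 — FAILS
x = -100: LHS = (-100)² + 3·(-100) + 2 = 9702; 9702 ≤ 0 — FAILS

Answer: No, fails for both x = 100 and x = -100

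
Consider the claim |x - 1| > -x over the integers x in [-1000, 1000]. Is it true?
Over all integers in [-1000, 1000], LHS − RHS is smallest at x = 0, where it equals 1:
x = 0: LHS = |0 - 1| = |-1| = 1, RHS = -0 = 0; 1 > 0 — holds
At the ends of the range:
x = -1000: LHS = |(-1000) - 1| = |-1001| = 1001, RHS = -(-1000) = 1000; 1001 > 1000 — holds
x = 1000: LHS = |1000 - 1| = |999| = 999; 999 > -1000 — holds
Hence LHS − RHS is never zero or negative, i.e. LHS > RHS throughout, so the relation holds for every integer in [-1000, 1000].

No counterexample exists.

Answer: True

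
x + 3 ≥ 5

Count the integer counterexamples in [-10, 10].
Counterexamples in [-10, 10]: {-10, -9, -8, -7, -6, -5, -4, -3, -2, -1, 0, 1}.

Counting them gives 12 values.

Answer: 12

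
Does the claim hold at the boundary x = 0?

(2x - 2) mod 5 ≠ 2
x = 0: LHS = (2·0 - 2) mod 5 = (-2) mod 5 = 3; 3 ≠ 2 — holds

The relation is satisfied at x = 0.

Answer: Yes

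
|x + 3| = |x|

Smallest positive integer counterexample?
Testing positive integers:
x = 1: LHS = |1 + 3| = |4| = 4, RHS = |1| = 1; 4 = 1 — FAILS  ← smallest positive counterexample

Answer: x = 1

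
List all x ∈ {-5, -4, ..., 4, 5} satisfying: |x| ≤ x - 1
Over all integers in [-5, 5], LHS − RHS is smallest at x = 0, where it equals 1:
x = 0: LHS = |0| = 0, RHS = 0 - 1 = -1; 0 ≤ -1 — FAILS
At the ends of the range:
x = -5: LHS = |-5| = 5, RHS = (-5) - 1 = -6; 5 ≤ -6 — FAILS
x = 5: LHS = |5| = 5, RHS = 5 - 1 = 4; 5 ≤ 4 — FAILS
Hence LHS − RHS is never zero or negative, i.e. LHS > RHS throughout, so the claimed relation (≤) fails for every integer in [-5, 5].

Answer: None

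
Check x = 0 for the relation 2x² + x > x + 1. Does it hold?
x = 0: LHS = 2·0² + 0 = 0, RHS = 0 + 1 = 1; 0 > 1 — FAILS

The relation fails at x = 0, so x = 0 is a counterexample.

Answer: No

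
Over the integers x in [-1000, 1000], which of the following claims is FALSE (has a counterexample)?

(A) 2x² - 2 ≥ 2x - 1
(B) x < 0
(A) x = 0: LHS = 2·0² - 2 = -2, RHS = 2·0 - 1 = -1; -2 ≥ -1 — FAILS
(B) x = 0: 0 < 0 — FAILS

Answer: Both A and B are false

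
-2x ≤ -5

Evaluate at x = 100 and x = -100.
x = 100: LHS = -2·100 = -200; -200 ≤ -5 — holds
x = -100: LHS = -2·(-100) = 200; 200 ≤ -5 — FAILS

Answer: Partially: holds for x = 100, fails for x = -100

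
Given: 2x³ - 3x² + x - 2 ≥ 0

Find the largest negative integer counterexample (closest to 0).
Testing negative integers from -1 downward:
x = -1: LHS = 2·(-1)³ - 3·(-1)² + (-1) - 2 = -8; -8 ≥ 0 — FAILS  ← closest negative counterexample to 0

Answer: x = -1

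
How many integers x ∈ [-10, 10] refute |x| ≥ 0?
An absolute value is never negative, so the left side is ≥ 0 for every x, while the right side is 0. Tightest case in [-10, 10] is x = 0:
x = 0: LHS = |0| = 0; 0 ≥ 0 — holds
Hence LHS − RHS is never negative, i.e. LHS ≥ RHS throughout, so the relation holds for every integer in [-10, 10].

No counterexample appears in that range.

Answer: 0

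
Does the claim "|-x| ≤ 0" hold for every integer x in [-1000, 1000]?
The claim fails at x = 1:
x = 1: LHS = |-1| = 1; 1 ≤ 0 — FAILS

Because a single integer refutes it, the statement is false.

Answer: False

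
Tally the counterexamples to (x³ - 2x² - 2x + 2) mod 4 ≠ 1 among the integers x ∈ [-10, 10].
Counterexamples in [-10, 10]: {-9, -5, -1, 3, 7}.

Counting them gives 5 values.

Answer: 5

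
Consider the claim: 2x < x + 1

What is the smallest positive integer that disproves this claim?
Testing positive integers:
x = 1: LHS = 2·1 = 2, RHS = 1 + 1 = 2; 2 < 2 — FAILS  ← smallest positive counterexample

Answer: x = 1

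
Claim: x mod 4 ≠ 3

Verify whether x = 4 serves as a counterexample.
Substitute x = 4 into the relation:
x = 4: LHS = 4 mod 4 = 0; 0 ≠ 3 — holds

The claim holds here, so x = 4 is not a counterexample. (A counterexample exists elsewhere, e.g. x = -1.)

Answer: No, x = 4 is not a counterexample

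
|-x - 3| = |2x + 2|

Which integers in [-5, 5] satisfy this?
Holds for: {1}
Fails for: {-5, -4, -3, -2, -1, 0, 2, 3, 4, 5}

Answer: {1}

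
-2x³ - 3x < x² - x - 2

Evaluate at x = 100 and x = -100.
x = 100: LHS = -2·100³ - 3·100 = -2000300, RHS = 100² - 100 - 2 = 9898; -2000300 < 9898 — holds
x = -100: LHS = -2·(-100)³ - 3·(-100) = 2000300, RHS = (-100)² - (-100) - 2 = 10098; 2000300 < 10098 — FAILS

Answer: Partially: holds for x = 100, fails for x = -100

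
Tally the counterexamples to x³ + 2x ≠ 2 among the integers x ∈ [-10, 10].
Track d = LHS − RHS over the integers in [-10, 10]. Equality would need d = 0, but d changes sign only between consecutive integers, jumping over 0:
x = 0: LHS = 0³ + 2·0 = 0; 0 ≠ 2 — holds  (d = -2)
x = 1: LHS = 1³ + 2·1 = 3; 3 ≠ 2 — holds  (d = 1)
Away from these crossings d keeps a constant sign, and checking every integer in [-10, 10] confirms d ≠ 0 throughout. Hence the two sides are never equal, so the relation holds for every integer in [-10, 10].

No counterexample appears in that range.

Answer: 0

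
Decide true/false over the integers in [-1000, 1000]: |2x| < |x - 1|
The claim fails at x = 1:
x = 1: LHS = |2·1| = |2| = 2, RHS = |1 - 1| = |0| = 0; 2 < 0 — FAILS

Because a single integer refutes it, the statement is false.

Answer: False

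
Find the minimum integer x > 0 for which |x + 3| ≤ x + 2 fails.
Testing positive integers:
x = 1: LHS = |1 + 3| = |4| = 4, RHS = 1 + 2 = 3; 4 ≤ 3 — FAILS  ← smallest positive counterexample

Answer: x = 1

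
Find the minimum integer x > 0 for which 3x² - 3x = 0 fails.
Testing positive integers:
x = 1: LHS = 3·1² - 3·1 = 0; 0 = 0 — holds
x = 2: LHS = 3·2² - 3·2 = 6; 6 = 0 — FAILS  ← smallest positive counterexample

Answer: x = 2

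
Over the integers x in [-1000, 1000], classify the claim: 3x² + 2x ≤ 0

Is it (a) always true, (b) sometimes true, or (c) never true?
Holds at x = 0: LHS = 3·0² + 2·0 = 0; 0 ≤ 0 — holds
Fails at x = 1: LHS = 3·1² + 2·1 = 5; 5 ≤ 0 — FAILS
It is satisfied by some integers in the range but not all.

Answer: Sometimes true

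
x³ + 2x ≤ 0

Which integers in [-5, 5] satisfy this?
Holds for: {-5, -4, -3, -2, -1, 0}
Fails for: {1, 2, 3, 4, 5}

Answer: {-5, -4, -3, -2, -1, 0}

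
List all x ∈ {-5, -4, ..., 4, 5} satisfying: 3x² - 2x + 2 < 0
Over all integers in [-5, 5], LHS − RHS is smallest at x = 0, where it equals 2:
x = 0: LHS = 3·0² - 2·0 + 2 = 2; 2 < 0 — FAILS
At the ends of the range:
x = -5: LHS = 3·(-5)² - 2·(-5) + 2 = 87; 87 < 0 — FAILS
x = 5: LHS = 3·5² - 2·5 + 2 = 67; 67 < 0 — FAILS
Hence LHS − RHS is never negative, i.e. LHS ≥ RHS throughout, so the claimed relation (<) fails for every integer in [-5, 5].

Answer: None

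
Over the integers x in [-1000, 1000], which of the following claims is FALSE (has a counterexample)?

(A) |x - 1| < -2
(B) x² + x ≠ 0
(A) x = 0: LHS = |0 - 1| = |-1| = 1; 1 < -2 — FAILS
(B) x = 0: LHS = 0² + 0 = 0; 0 ≠ 0 — FAILS

Answer: Both A and B are false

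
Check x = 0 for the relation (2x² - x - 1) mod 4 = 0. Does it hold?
x = 0: LHS = (2·0² - 0 - 1) mod 4 = (-1) mod 4 = 3; 3 = 0 — FAILS

The relation fails at x = 0, so x = 0 is a counterexample.

Answer: No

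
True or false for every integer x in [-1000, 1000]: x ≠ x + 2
Over all integers in [-1000, 1000], LHS − RHS is always negative; it is closest to 0 at x = 0, where it equals -2:
x = 0: RHS = 0 + 2 = 2; 0 ≠ 2 — holds
At the ends of the range:
x = -1000: RHS = (-1000) + 2 = -998; -1000 ≠ -998 — holds
x = 1000: RHS = 1000 + 2 = 1002; 1000 ≠ 1002 — holds
Hence LHS − RHS is never 0, i.e. the two sides are never equal, so the relation holds for every integer in [-1000, 1000].

No counterexample exists.

Answer: True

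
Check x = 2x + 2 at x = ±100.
x = 100: RHS = 2·100 + 2 = 202; 100 = 202 — FAILS
x = -100: RHS = 2·(-100) + 2 = -198; -100 = -198 — FAILS

Answer: No, fails for both x = 100 and x = -100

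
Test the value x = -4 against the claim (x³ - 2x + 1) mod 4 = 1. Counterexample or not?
Substitute x = -4 into the relation:
x = -4: LHS = ((-4)³ - 2·(-4) + 1) mod 4 = (-55) mod 4 = 1; 1 = 1 — holds

The claim holds here, so x = -4 is not a counterexample. (A counterexample exists elsewhere, e.g. x = 1.)

Answer: No, x = -4 is not a counterexample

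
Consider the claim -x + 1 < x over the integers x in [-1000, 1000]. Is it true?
The claim fails at x = 0:
x = 0: LHS = -0 + 1 = 1; 1 < 0 — FAILS

Because a single integer refutes it, the statement is false.

Answer: False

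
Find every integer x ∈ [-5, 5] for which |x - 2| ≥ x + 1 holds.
Holds for: {-5, -4, -3, -2, -1, 0}
Fails for: {1, 2, 3, 4, 5}

Answer: {-5, -4, -3, -2, -1, 0}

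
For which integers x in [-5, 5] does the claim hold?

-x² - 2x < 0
Holds for: {-5, -4, -3, 1, 2, 3, 4, 5}
Fails for: {-2, -1, 0}

Answer: {-5, -4, -3, 1, 2, 3, 4, 5}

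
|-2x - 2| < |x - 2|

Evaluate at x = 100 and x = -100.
x = 100: LHS = |-2·100 - 2| = |-202| = 202, RHS = |100 - 2| = |98| = 98; 202 < 98 — FAILS
x = -100: LHS = |-2·(-100) - 2| = |198| = 198, RHS = |(-100) - 2| = |-102| = 102; 198 < 102 — FAILS

Answer: No, fails for both x = 100 and x = -100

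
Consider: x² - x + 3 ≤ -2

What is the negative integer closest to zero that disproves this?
Testing negative integers from -1 downward:
x = -1: LHS = (-1)² - (-1) + 3 = 5; 5 ≤ -2 — FAILS  ← closest negative counterexample to 0

Answer: x = -1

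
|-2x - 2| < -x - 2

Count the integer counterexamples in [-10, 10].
Counterexamples in [-10, 10]: {-10, -9, -8, -7, -6, -5, -4, -3, -2, -1, 0, 1, 2, 3, 4, 5, 6, 7, 8, 9, 10}.

Counting them gives 21 values.

Answer: 21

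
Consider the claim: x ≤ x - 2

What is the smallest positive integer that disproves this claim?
Testing positive integers:
x = 1: RHS = 1 - 2 = -1; 1 ≤ -1 — FAILS  ← smallest positive counterexample

Answer: x = 1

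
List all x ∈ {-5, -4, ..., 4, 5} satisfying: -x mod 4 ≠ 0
Holds for: {-5, -3, -2, -1, 1, 2, 3, 5}
Fails for: {-4, 0, 4}

Answer: {-5, -3, -2, -1, 1, 2, 3, 5}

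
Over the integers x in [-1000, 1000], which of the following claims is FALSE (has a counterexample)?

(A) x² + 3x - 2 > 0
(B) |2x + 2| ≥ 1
(A) x = 0: LHS = 0² + 3·0 - 2 = -2; -2 > 0 — FAILS
(B) x = -1: LHS = |2·(-1) + 2| = |0| = 0; 0 ≥ 1 — FAILS

Answer: Both A and B are false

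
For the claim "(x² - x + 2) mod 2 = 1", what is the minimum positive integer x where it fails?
Testing positive integers:
x = 1: LHS = (1² - 1 + 2) mod 2 = 2 mod 2 = 0; 0 = 1 — FAILS  ← smallest positive counterexample

Answer: x = 1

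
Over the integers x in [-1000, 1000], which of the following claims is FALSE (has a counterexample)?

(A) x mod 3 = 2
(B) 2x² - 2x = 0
(A) x = 0: LHS = 0 mod 3 = 0; 0 = 2 — FAILS
(B) x = -1: LHS = 2·(-1)² - 2·(-1) = 4; 4 = 0 — FAILS

Answer: Both A and B are false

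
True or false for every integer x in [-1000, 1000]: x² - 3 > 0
The claim fails at x = 0:
x = 0: LHS = 0² - 3 = -3; -3 > 0 — FAILS

Because a single integer refutes it, the statement is false.

Answer: False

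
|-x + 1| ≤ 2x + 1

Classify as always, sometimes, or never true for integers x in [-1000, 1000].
Holds at x = 0: LHS = |-0 + 1| = |1| = 1, RHS = 2·0 + 1 = 1; 1 ≤ 1 — holds
Fails at x = -1: LHS = |-(-1) + 1| = |2| = 2, RHS = 2·(-1) + 1 = -1; 2 ≤ -1 — FAILS
It is satisfied by some integers in the range but not all.

Answer: Sometimes true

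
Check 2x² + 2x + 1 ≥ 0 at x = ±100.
x = 100: LHS = 2·100² + 2·100 + 1 = 20201; 20201 ≥ 0 — holds
x = -100: LHS = 2·(-100)² + 2·(-100) + 1 = 19801; 19801 ≥ 0 — holds

Answer: Yes, holds for both x = 100 and x = -100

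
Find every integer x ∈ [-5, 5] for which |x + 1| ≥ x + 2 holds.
Holds for: {-5, -4, -3, -2}
Fails for: {-1, 0, 1, 2, 3, 4, 5}

Answer: {-5, -4, -3, -2}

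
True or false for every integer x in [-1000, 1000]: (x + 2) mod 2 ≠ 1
The claim fails at x = 1:
x = 1: LHS = (1 + 2) mod 2 = 3 mod 2 = 1; 1 ≠ 1 — FAILS

Because a single integer refutes it, the statement is false.

Answer: False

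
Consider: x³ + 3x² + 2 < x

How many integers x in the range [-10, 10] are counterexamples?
Counterexamples in [-10, 10]: {-3, -2, -1, 0, 1, 2, 3, 4, 5, 6, 7, 8, 9, 10}.

Counting them gives 14 values.

Answer: 14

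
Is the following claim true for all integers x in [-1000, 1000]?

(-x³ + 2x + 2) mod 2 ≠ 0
The claim fails at x = 0:
x = 0: LHS = (-0³ + 2·0 + 2) mod 2 = 2 mod 2 = 0; 0 ≠ 0 — FAILS

Because a single integer refutes it, the statement is false.

Answer: False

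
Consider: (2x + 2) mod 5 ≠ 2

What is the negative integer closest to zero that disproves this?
Testing negative integers from -1 downward:
x = -1: LHS = (2·(-1) + 2) mod 5 = 0 mod 5 = 0; 0 ≠ 2 — holds
x = -2: LHS = (2·(-2) + 2) mod 5 = (-2) mod 5 = 3; 3 ≠ 2 — holds
x = -3: LHS = (2·(-3) + 2) mod 5 = (-4) mod 5 = 1; 1 ≠ 2 — holds
x = -4: LHS = (2·(-4) + 2) mod 5 = (-6) mod 5 = 4; 4 ≠ 2 — holds
x = -5: LHS = (2·(-5) + 2) mod 5 = (-8) mod 5 = 2; 2 ≠ 2 — FAILS  ← closest negative counterexample to 0

Answer: x = -5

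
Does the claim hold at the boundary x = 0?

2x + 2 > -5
x = 0: LHS = 2·0 + 2 = 2; 2 > -5 — holds

The relation is satisfied at x = 0.

Answer: Yes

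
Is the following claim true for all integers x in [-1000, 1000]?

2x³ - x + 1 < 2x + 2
The claim fails at x = -1:
x = -1: LHS = 2·(-1)³ - (-1) + 1 = 0, RHS = 2·(-1) + 2 = 0; 0 < 0 — FAILS

Because a single integer refutes it, the statement is false.

Answer: False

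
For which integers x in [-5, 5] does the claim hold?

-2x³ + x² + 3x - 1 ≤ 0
Holds for: {-1, 0, 2, 3, 4, 5}
Fails for: {-5, -4, -3, -2, 1}

Answer: {-1, 0, 2, 3, 4, 5}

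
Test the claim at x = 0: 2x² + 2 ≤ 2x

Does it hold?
x = 0: LHS = 2·0² + 2 = 2, RHS = 2·0 = 0; 2 ≤ 0 — FAILS

The relation fails at x = 0, so x = 0 is a counterexample.

Answer: No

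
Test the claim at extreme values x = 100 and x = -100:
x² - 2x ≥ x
x = 100: LHS = 100² - 2·100 = 9800; 9800 ≥ 100 — holds
x = -100: LHS = (-100)² - 2·(-100) = 10200; 10200 ≥ -100 — holds

Answer: Yes, holds for both x = 100 and x = -100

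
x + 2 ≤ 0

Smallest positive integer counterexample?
Testing positive integers:
x = 1: LHS = 1 + 2 = 3; 3 ≤ 0 — FAILS  ← smallest positive counterexample

Answer: x = 1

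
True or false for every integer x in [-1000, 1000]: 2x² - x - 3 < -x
The claim fails at x = 2:
x = 2: LHS = 2·2² - 2 - 3 = 3; 3 < -2 — FAILS

Because a single integer refutes it, the statement is false.

Answer: False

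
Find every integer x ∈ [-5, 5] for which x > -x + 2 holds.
Holds for: {2, 3, 4, 5}
Fails for: {-5, -4, -3, -2, -1, 0, 1}

Answer: {2, 3, 4, 5}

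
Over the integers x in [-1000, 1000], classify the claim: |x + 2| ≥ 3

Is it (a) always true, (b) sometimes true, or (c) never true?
Holds at x = 1: LHS = |1 + 2| = |3| = 3; 3 ≥ 3 — holds
Fails at x = 0: LHS = |0 + 2| = |2| = 2; 2 ≥ 3 — FAILS
It is satisfied by some integers in the range but not all.

Answer: Sometimes true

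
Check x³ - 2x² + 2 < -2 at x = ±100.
x = 100: LHS = 100³ - 2·100² + 2 = 980002; 980002 < -2 — FAILS
x = -100: LHS = (-100)³ - 2·(-100)² + 2 = -1019998; -1019998 < -2 — holds

Answer: Partially: fails for x = 100, holds for x = -100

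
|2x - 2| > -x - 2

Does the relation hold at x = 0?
x = 0: LHS = |2·0 - 2| = |-2| = 2, RHS = -0 - 2 = -2; 2 > -2 — holds

The relation is satisfied at x = 0.

Answer: Yes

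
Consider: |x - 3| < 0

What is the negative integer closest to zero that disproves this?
Testing negative integers from -1 downward:
x = -1: LHS = |(-1) - 3| = |-4| = 4; 4 < 0 — FAILS  ← closest negative counterexample to 0

Answer: x = -1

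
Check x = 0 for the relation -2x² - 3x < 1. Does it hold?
x = 0: LHS = -2·0² - 3·0 = 0; 0 < 1 — holds

The relation is satisfied at x = 0.

Answer: Yes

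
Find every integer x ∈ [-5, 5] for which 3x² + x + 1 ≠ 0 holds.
Over all integers in [-5, 5], LHS − RHS is always positive; it is smallest at x = 0, where it equals 1:
x = 0: LHS = 3·0² + 0 + 1 = 1; 1 ≠ 0 — holds
At the ends of the range:
x = -5: LHS = 3·(-5)² + (-5) + 1 = 71; 71 ≠ 0 — holds
x = 5: LHS = 3·5² + 5 + 1 = 81; 81 ≠ 0 — holds
Hence LHS − RHS is never 0, i.e. the two sides are never equal, so the relation holds for every integer in [-5, 5].

Answer: All integers in [-5, 5]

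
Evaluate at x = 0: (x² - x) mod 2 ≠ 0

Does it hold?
x = 0: LHS = (0² - 0) mod 2 = 0 mod 2 = 0; 0 ≠ 0 — FAILS

The relation fails at x = 0, so x = 0 is a counterexample.

Answer: No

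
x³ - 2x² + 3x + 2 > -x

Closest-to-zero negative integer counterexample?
Testing negative integers from -1 downward:
x = -1: LHS = (-1)³ - 2·(-1)² + 3·(-1) + 2 = -4, RHS = -(-1) = 1; -4 > 1 — FAILS  ← closest negative counterexample to 0

Answer: x = -1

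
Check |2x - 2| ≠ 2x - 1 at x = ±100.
x = 100: LHS = |2·100 - 2| = |198| = 198, RHS = 2·100 - 1 = 199; 198 ≠ 199 — holds
x = -100: LHS = |2·(-100) - 2| = |-202| = 202, RHS = 2·(-100) - 1 = -201; 202 ≠ -201 — holds

Answer: Yes, holds for both x = 100 and x = -100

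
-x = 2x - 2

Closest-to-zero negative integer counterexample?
Testing negative integers from -1 downward:
x = -1: LHS = -(-1) = 1, RHS = 2·(-1) - 2 = -4; 1 = -4 — FAILS  ← closest negative counterexample to 0

Answer: x = -1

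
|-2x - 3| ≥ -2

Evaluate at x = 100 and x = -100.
x = 100: LHS = |-2·100 - 3| = |-203| = 203; 203 ≥ -2 — holds
x = -100: LHS = |-2·(-100) - 3| = |197| = 197; 197 ≥ -2 — holds

Answer: Yes, holds for both x = 100 and x = -100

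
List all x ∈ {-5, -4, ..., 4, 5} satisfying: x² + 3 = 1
Over all integers in [-5, 5], LHS − RHS is always positive; it is smallest at x = 0, where it equals 2:
x = 0: LHS = 0² + 3 = 3; 3 = 1 — FAILS
At the ends of the range:
x = -5: LHS = (-5)² + 3 = 28; 28 = 1 — FAILS
x = 5: LHS = 5² + 3 = 28; 28 = 1 — FAILS
Hence LHS − RHS is never 0, i.e. the two sides are never equal, so the claimed relation (=) fails for every integer in [-5, 5].

Answer: None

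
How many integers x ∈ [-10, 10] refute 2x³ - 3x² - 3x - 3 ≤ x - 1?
Counterexamples in [-10, 10]: {3, 4, 5, 6, 7, 8, 9, 10}.

Counting them gives 8 values.

Answer: 8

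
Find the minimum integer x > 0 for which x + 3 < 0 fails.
Testing positive integers:
x = 1: LHS = 1 + 3 = 4; 4 < 0 — FAILS  ← smallest positive counterexample

Answer: x = 1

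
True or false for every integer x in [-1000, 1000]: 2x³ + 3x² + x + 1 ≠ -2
Track d = LHS − RHS over the integers in [-1000, 1000]. Equality would need d = 0, but d changes sign only between consecutive integers, jumping over 0:
x = -2: LHS = 2·(-2)³ + 3·(-2)² + (-2) + 1 = -5; -5 ≠ -2 — holds  (d = -3)
x = -1: LHS = 2·(-1)³ + 3·(-1)² + (-1) + 1 = 1; 1 ≠ -2 — holds  (d = 3)
Away from these crossings d keeps a constant sign, and checking every integer in [-1000, 1000] confirms d ≠ 0 throughout. Hence the two sides are never equal, so the relation holds for every integer in [-1000, 1000].

No counterexample exists.

Answer: True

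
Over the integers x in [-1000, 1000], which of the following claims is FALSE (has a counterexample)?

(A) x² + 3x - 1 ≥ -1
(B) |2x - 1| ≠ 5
(A) x = -1: LHS = (-1)² + 3·(-1) - 1 = -3; -3 ≥ -1 — FAILS
(B) x = -2: LHS = |2·(-2) - 1| = |-5| = 5; 5 ≠ 5 — FAILS

Answer: Both A and B are false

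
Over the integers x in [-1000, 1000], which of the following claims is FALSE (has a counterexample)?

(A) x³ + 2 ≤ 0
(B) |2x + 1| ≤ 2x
(A) x = 0: LHS = 0³ + 2 = 2; 2 ≤ 0 — FAILS
(B) x = 0: LHS = |2·0 + 1| = |1| = 1, RHS = 2·0 = 0; 1 ≤ 0 — FAILS

Answer: Both A and B are false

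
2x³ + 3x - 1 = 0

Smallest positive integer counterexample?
Testing positive integers:
x = 1: LHS = 2·1³ + 3·1 - 1 = 4; 4 = 0 — FAILS  ← smallest positive counterexample

Answer: x = 1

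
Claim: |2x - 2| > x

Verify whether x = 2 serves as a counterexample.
Substitute x = 2 into the relation:
x = 2: LHS = |2·2 - 2| = |2| = 2; 2 > 2 — FAILS

Since the claim fails at x = 2, this value is a counterexample.

Answer: Yes, x = 2 is a counterexample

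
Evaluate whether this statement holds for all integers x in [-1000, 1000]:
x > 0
The claim fails at x = 0:
x = 0: 0 > 0 — FAILS

Because a single integer refutes it, the statement is false.

Answer: False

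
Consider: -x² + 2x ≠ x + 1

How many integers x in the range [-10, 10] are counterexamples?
Over all integers in [-10, 10], LHS − RHS is always negative; it is closest to 0 at x = 0, where it equals -1:
x = 0: LHS = -0² + 2·0 = 0, RHS = 0 + 1 = 1; 0 ≠ 1 — holds
At the ends of the range:
x = -10: LHS = -(-10)² + 2·(-10) = -120, RHS = (-10) + 1 = -9; -120 ≠ -9 — holds
x = 10: LHS = -10² + 2·10 = -80, RHS = 10 + 1 = 11; -80 ≠ 11 — holds
Hence LHS − RHS is never 0, i.e. the two sides are never equal, so the relation holds for every integer in [-10, 10].

No counterexample appears in that range.

Answer: 0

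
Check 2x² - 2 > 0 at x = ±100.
x = 100: LHS = 2·100² - 2 = 19998; 19998 > 0 — holds
x = -100: LHS = 2·(-100)² - 2 = 19998; 19998 > 0 — holds

Answer: Yes, holds for both x = 100 and x = -100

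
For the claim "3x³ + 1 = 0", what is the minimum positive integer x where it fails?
Testing positive integers:
x = 1: LHS = 3·1³ + 1 = 4; 4 = 0 — FAILS  ← smallest positive counterexample

Answer: x = 1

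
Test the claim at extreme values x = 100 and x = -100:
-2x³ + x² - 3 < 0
x = 100: LHS = -2·100³ + 100² - 3 = -1990003; -1990003 < 0 — holds
x = -100: LHS = -2·(-100)³ + (-100)² - 3 = 2009997; 2009997 < 0 — FAILS

Answer: Partially: holds for x = 100, fails for x = -100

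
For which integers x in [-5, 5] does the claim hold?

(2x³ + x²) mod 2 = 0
Holds for: {-4, -2, 0, 2, 4}
Fails for: {-5, -3, -1, 1, 3, 5}

Answer: {-4, -2, 0, 2, 4}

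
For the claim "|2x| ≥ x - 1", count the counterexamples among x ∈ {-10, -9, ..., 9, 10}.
Over all integers in [-10, 10], LHS − RHS is smallest at x = 0, where it equals 1:
x = 0: LHS = |2·0| = |0| = 0, RHS = 0 - 1 = -1; 0 ≥ -1 — holds
At the ends of the range:
x = -10: LHS = |2·(-10)| = |-20| = 20, RHS = (-10) - 1 = -11; 20 ≥ -11 — holds
x = 10: LHS = |2·10| = |20| = 20, RHS = 10 - 1 = 9; 20 ≥ 9 — holds
Hence LHS − RHS is never negative, i.e. LHS ≥ RHS throughout, so the relation holds for every integer in [-10, 10].

No counterexample appears in that range.

Answer: 0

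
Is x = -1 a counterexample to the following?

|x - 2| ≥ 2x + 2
Substitute x = -1 into the relation:
x = -1: LHS = |(-1) - 2| = |-3| = 3, RHS = 2·(-1) + 2 = 0; 3 ≥ 0 — holds

The claim holds here, so x = -1 is not a counterexample. (A counterexample exists elsewhere, e.g. x = 1.)

Answer: No, x = -1 is not a counterexample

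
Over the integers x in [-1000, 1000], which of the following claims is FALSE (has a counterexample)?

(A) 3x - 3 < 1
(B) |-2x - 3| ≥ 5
(A) x = 2: LHS = 3·2 - 3 = 3; 3 < 1 — FAILS
(B) x = 0: LHS = |-2·0 - 3| = |-3| = 3; 3 ≥ 5 — FAILS

Answer: Both A and B are false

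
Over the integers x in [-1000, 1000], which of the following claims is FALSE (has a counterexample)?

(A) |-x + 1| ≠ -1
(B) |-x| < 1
(A) An absolute value is never negative, so the left side is ≥ 0 for every x, while the right side is -1. Tightest case in [-1000, 1000] is x = 1:
x = 1: LHS = |-1 + 1| = |0| = 0; 0 ≠ -1 — holds
Hence LHS − RHS is never 0, i.e. the two sides are never equal, so the relation holds for every integer in [-1000, 1000].

(B) x = 1: LHS = |-1| = 1; 1 < 1 — FAILS

Only (B) has a counterexample.

Answer: B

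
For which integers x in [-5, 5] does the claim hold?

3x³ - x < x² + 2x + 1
Holds for: {-5, -4, -3, -2, -1, 0, 1}
Fails for: {2, 3, 4, 5}

Answer: {-5, -4, -3, -2, -1, 0, 1}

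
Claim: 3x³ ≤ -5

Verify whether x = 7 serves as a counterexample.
Substitute x = 7 into the relation:
x = 7: LHS = 3·7³ = 1029; 1029 ≤ -5 — FAILS

Since the claim fails at x = 7, this value is a counterexample.

Answer: Yes, x = 7 is a counterexample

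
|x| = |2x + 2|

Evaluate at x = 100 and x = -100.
x = 100: LHS = |100| = 100, RHS = |2·100 + 2| = |202| = 202; 100 = 202 — FAILS
x = -100: LHS = |-100| = 100, RHS = |2·(-100) + 2| = |-198| = 198; 100 = 198 — FAILS

Answer: No, fails for both x = 100 and x = -100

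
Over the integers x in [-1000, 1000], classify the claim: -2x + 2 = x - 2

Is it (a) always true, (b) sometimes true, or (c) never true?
Track d = LHS − RHS over the integers in [-1000, 1000]. Equality would need d = 0, but d changes sign only between consecutive integers, jumping over 0:
x = 1: LHS = -2·1 + 2 = 0, RHS = 1 - 2 = -1; 0 = -1 — FAILS  (d = 1)
x = 2: LHS = -2·2 + 2 = -2, RHS = 2 - 2 = 0; -2 = 0 — FAILS  (d = -2)
Away from these crossings d keeps a constant sign, and checking every integer in [-1000, 1000] confirms d ≠ 0 throughout. Hence the two sides are never equal, so the claimed relation (=) fails for every integer in [-1000, 1000].

No integer in the range satisfies it.

Answer: Never true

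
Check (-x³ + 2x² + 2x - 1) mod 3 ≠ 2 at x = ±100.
x = 100: LHS = (-100³ + 2·100² + 2·100 - 1) mod 3 = (-979801) mod 3 = 2; 2 ≠ 2 — FAILS
x = -100: LHS = (-(-100)³ + 2·(-100)² + 2·(-100) - 1) mod 3 = 1019799 mod 3 = 0; 0 ≠ 2 — holds

Answer: Partially: fails for x = 100, holds for x = -100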